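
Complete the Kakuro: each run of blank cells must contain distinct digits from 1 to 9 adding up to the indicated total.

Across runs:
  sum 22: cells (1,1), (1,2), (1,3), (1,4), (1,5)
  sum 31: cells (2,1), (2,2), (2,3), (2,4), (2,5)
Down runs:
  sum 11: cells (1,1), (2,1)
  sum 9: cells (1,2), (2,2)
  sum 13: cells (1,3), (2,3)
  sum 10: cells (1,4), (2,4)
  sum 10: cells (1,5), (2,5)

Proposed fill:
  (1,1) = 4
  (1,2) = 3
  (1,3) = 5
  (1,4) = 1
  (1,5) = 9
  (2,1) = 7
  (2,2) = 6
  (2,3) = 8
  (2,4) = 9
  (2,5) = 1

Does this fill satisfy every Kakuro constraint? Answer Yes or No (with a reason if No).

Across: 4+3+5+1+9=22; 7+6+8+9+1=31. Down: 4+7=11; 3+6=9; 5+8=13; 1+9=10; 9+1=10. No digit repeats within any run.

Yes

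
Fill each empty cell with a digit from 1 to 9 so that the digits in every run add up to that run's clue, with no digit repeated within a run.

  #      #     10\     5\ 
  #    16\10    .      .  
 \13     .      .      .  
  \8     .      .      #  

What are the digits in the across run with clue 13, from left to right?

16 in 2 cells must be {7,9}.
The 8 across and the 16 down share only 7, so R3C1 = 7.
R3C2 = 8 − 7 = 1 completes the 8 across.
R2C1 = 16 − 7 = 9 completes the 16 down.
R2C2 = 3: the only remaining digit allowed by both the 13 across and the 10 down.
R2C3 = 13 − 12 = 1 completes the 13 across.
R1C2 = 10 − 4 = 6 completes the 10 down.
R1C3 = 10 − 6 = 4 completes the 10 across.

9 3 1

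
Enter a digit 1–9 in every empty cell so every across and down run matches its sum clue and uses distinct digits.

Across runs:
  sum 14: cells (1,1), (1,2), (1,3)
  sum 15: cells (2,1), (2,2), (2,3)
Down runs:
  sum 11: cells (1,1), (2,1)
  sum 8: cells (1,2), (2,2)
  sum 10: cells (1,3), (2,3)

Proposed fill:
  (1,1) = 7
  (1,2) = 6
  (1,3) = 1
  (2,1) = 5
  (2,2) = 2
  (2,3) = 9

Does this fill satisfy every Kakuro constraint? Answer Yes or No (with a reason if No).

No — the down run (1,1)–(2,1) sums to 12, not 11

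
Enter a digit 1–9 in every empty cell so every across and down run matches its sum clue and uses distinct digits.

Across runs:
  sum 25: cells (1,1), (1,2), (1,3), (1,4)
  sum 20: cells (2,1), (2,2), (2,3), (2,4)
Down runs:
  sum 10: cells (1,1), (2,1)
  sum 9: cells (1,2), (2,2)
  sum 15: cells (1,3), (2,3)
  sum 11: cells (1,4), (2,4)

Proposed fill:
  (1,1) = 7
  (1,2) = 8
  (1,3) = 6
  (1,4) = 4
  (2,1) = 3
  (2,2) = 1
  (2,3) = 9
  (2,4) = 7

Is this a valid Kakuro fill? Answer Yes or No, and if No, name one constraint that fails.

Across: 7+8+6+4=25; 3+1+9+7=20. Down: 7+3=10; 8+1=9; 6+9=15; 4+7=11. No digit repeats within any run.

Yes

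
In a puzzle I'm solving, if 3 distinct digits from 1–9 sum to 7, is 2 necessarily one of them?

The only way to make 7 from 3 distinct digits is {1,2,4}, which contains 2.

Yes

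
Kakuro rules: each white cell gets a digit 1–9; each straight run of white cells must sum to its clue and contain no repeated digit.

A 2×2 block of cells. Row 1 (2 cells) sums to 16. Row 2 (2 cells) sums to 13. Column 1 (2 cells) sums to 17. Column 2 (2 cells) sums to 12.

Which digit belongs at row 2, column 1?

8

16 in 2 cells must be {7,9}; 17 in 2 cells must be {8,9}.
The 16 across and the 17 down share only 9, so (1,1) = 9.
(1,2) = 16 − 9 = 7 completes the 16 across.
(2,1) = 17 − 9 = 8 completes the 17 down.
(2,2) = 13 − 8 = 5 completes the 13 across.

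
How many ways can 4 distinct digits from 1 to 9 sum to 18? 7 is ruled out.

7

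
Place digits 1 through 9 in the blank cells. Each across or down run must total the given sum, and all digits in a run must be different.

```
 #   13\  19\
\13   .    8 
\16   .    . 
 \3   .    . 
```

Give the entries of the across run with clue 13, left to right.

5 8

16 in 2 cells must be {7,9}; 3 in 2 cells must be {1,2}.
R1C1 = 13 − 8 = 5 completes the 13 across.
R2C1 = 7: the only remaining digit allowed by both the 16 across and the 13 down.
R2C2 = 16 − 7 = 9 completes the 16 across.
R3C1 = 13 − 12 = 1 completes the 13 down.
R3C2 = 3 − 1 = 2 completes the 3 across.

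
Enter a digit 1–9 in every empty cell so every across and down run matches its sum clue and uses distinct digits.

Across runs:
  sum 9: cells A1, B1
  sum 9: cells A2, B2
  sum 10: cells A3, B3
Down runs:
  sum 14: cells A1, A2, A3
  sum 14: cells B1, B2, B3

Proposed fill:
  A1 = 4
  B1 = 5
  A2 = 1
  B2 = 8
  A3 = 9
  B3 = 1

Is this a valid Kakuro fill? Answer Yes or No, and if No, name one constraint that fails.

Yes

Across: 4+5=9; 1+8=9; 9+1=10. Down: 4+1+9=14; 5+8+1=14. No digit repeats within any run.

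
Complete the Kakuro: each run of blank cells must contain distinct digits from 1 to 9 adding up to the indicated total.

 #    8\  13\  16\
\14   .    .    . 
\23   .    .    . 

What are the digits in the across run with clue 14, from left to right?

23 in 3 cells must be {6,8,9}; 16 in 2 cells must be {7,9}.
The 23 across and the 8 down share only 6, so R2C1 = 6.
Given what's placed, R2C3 must be 9 to fit the 23 across and 16 down.
R1C1 = 8 − 6 = 2 completes the 8 down.
R1C3 = 16 − 9 = 7 completes the 16 down.
R2C2 = 23 − 15 = 8 completes the 23 across.
R1C2 = 14 − 9 = 5 completes the 14 across.

2, 5, 7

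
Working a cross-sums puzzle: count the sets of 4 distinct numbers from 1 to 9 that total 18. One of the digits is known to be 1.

6

4 distinct digits from 1–9 sum between 10 and 30.
Keeping only sets containing 1.
Enumerating: {1,2,6,9}, {1,2,7,8}, {1,3,5,9}, {1,3,6,8}, {1,4,5,8}, {1,4,6,7}.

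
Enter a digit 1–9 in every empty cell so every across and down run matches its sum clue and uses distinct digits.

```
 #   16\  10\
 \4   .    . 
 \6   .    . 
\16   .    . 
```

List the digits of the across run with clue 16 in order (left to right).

9 7

4 in 2 cells must be {1,3}; 16 in 2 cells must be {7,9}.
The 16 across and the 10 down share only 7, so R3C2 = 7.
Given what's placed, R1C2 must be 1 to fit the 4 across and 10 down.
R2C2 = 10 − 8 = 2 completes the 10 down.
R3C1 = 16 − 7 = 9 completes the 16 across.
R1C1 = 4 − 1 = 3 completes the 4 across.
R2C1 = 6 − 2 = 4 completes the 6 across.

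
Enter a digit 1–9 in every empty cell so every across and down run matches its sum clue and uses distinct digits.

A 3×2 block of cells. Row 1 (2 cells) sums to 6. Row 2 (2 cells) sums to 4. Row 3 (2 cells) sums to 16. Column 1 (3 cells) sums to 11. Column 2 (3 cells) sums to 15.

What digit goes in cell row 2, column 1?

4 in 2 cells must be {1,3}; 16 in 2 cells must be {7,9}.
The 16 across and the 11 down share only 7, so (3,1) = 7.
(3,2) = 16 − 7 = 9 completes the 16 across.
Given what's placed, (1,1) must be 1 to fit the 6 across and 11 down.
(1,2) = 6 − 1 = 5 completes the 6 across.
(2,1) = 11 − 8 = 3 completes the 11 down.
(2,2) = 4 − 3 = 1 completes the 4 across.

3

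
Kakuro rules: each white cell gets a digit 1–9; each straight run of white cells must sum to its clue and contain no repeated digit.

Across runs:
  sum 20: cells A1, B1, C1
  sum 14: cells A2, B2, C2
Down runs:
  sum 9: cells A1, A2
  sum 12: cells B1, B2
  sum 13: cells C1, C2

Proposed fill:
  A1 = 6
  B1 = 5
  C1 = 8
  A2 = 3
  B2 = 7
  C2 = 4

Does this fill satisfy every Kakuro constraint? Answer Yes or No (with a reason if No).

No — the across run A1–C1 sums to 19, not 20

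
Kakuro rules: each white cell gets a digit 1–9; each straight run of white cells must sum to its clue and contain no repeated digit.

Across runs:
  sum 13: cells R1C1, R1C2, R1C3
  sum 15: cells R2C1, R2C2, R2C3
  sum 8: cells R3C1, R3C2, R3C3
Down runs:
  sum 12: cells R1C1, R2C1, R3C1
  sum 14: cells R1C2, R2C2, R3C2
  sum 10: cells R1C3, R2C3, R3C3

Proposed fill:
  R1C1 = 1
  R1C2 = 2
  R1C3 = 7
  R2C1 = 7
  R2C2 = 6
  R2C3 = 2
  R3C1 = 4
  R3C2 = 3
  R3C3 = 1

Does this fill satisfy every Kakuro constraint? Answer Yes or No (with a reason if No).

No — the across run R1C1–R1C3 sums to 10, not 13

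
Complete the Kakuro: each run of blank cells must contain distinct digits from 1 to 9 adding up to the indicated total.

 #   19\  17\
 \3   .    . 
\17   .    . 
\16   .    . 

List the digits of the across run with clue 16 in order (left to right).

3 in 2 cells must be {1,2}; 17 in 2 cells must be {8,9}; 16 in 2 cells must be {7,9}.
The 3 across and the 19 down share only 2, so R1C1 = 2.
R1C2 = 3 − 2 = 1 completes the 3 across.
Given what's placed, R2C2 must be 9 to fit the 17 across and 17 down.
R3C1 = 9: the only remaining digit allowed by both the 16 across and the 19 down.
R3C2 = 16 − 9 = 7 completes the 16 across.
R2C1 = 17 − 9 = 8 completes the 17 across.

9 7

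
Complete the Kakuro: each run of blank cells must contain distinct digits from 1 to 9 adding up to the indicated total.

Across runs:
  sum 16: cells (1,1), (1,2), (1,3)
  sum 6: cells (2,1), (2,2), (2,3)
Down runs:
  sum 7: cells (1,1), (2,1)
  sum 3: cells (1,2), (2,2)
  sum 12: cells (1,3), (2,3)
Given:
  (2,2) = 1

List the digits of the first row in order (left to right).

5 2 9

6 in 3 cells must be {1,2,3}; 3 in 2 cells must be {1,2}.
(1,2) = 3 − 1 = 2 completes the 3 down.
(2,3) = 3: the only remaining digit allowed by both the 6 across and the 12 down.
(1,3) = 12 − 3 = 9 completes the 12 down.
(2,1) = 6 − 4 = 2 completes the 6 across.
(1,1) = 16 − 11 = 5 completes the 16 across.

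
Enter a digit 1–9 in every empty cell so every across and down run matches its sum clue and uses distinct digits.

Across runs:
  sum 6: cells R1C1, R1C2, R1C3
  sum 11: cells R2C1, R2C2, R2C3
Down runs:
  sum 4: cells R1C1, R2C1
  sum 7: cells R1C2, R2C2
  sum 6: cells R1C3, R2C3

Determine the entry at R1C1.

3

6 in 3 cells must be {1,2,3}; 4 in 2 cells must be {1,3}.
Nothing is forced directly, so branch on R1C1, whose candidates are 1 or 3. If R1C1 = 1: that forces R1C3 = 2, R2C1 = 3, after which R2C3 would have to be in {1,2,6,7} for the 11 across but in {4} for the 6 down — contradiction. So R1C1 = 3.
R2C1 = 4 − 3 = 1 completes the 4 down.
Nothing is forced directly, so branch on R2C3, whose candidates are 2 or 4. If R2C3 = 2: then R1C3 would have to be in {1,2} for the 6 across but in {4} for the 6 down — contradiction. So R2C3 = 4.
R1C3 = 6 − 4 = 2 completes the 6 down.
R2C2 = 11 − 5 = 6 completes the 11 across.
R1C2 = 6 − 5 = 1 completes the 6 across.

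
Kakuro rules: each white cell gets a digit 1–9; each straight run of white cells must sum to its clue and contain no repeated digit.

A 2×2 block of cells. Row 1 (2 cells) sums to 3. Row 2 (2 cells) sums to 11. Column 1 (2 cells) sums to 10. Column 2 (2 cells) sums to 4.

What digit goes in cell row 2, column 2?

3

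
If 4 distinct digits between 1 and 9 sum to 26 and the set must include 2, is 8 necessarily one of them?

Yes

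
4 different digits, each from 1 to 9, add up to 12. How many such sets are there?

2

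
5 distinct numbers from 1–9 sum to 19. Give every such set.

5 distinct digits from 1–9 sum between 15 and 35.

{1,2,3,4,9}; {1,2,3,5,8}; {1,2,3,6,7}; {1,2,4,5,7}; {1,3,4,5,6}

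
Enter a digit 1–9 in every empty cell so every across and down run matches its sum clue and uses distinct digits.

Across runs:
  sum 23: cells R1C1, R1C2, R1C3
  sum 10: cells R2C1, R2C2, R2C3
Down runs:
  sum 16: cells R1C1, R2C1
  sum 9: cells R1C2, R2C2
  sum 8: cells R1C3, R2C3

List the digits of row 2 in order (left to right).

7 1 2

23 in 3 cells must be {6,8,9}; 16 in 2 cells must be {7,9}.
The 23 across and the 16 down share only 9, so R1C1 = 9.
Given what's placed, R1C3 must be 6 to fit the 23 across and 8 down.
R2C1 = 16 − 9 = 7 completes the 16 down.
R2C3 = 8 − 6 = 2 completes the 8 down.
R1C2 = 23 − 15 = 8 completes the 23 across.
R2C2 = 10 − 9 = 1 completes the 10 across.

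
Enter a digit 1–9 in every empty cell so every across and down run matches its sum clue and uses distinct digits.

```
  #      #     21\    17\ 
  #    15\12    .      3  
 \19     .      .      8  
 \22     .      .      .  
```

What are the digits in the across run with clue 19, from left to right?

6, 5, 8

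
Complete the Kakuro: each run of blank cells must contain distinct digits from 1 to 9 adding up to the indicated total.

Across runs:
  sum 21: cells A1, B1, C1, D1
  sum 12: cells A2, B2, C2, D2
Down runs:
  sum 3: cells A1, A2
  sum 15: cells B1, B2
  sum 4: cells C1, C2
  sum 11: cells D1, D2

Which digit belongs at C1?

3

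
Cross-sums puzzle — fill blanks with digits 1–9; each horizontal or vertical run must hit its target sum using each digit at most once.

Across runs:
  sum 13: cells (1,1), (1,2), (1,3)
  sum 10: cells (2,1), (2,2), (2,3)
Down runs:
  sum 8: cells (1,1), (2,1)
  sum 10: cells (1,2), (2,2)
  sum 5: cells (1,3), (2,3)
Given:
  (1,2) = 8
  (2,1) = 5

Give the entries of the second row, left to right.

(1,1) = 8 − 5 = 3 completes the 8 down.
(1,3) = 13 − 11 = 2 completes the 13 across.
(2,2) = 10 − 8 = 2 completes the 10 down.
(2,3) = 10 − 7 = 3 completes the 10 across.

5 2 3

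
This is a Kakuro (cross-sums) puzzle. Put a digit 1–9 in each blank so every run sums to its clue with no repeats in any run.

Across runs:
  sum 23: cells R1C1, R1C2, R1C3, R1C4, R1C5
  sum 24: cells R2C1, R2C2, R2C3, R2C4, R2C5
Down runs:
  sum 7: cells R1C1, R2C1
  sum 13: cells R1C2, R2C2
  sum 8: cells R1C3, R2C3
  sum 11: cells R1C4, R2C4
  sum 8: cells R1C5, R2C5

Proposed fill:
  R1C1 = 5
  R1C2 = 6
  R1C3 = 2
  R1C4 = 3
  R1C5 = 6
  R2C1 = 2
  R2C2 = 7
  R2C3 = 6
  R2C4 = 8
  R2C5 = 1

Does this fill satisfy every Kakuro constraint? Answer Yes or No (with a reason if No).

No — the across run R1C1–R1C5 sums to 22, not 23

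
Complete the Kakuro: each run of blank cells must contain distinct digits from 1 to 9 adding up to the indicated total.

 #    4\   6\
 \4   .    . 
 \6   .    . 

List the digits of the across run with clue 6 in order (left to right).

1 5

4 in 2 cells must be {1,3}.
The 4 across and the 6 down share only 1, so R1C2 = 1.
The 6 across and the 4 down share only 1, so R2C1 = 1.
R2C2 = 6 − 1 = 5 completes the 6 across.
R1C1 = 4 − 1 = 3 completes the 4 across.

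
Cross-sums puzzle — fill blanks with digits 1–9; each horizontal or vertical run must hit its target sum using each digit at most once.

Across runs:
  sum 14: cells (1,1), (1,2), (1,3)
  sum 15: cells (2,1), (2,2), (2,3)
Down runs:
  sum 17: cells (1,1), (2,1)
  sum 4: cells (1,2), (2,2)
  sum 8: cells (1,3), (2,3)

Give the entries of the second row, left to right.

17 in 2 cells must be {8,9}; 4 in 2 cells must be {1,3}.
Nothing is forced directly, so branch on (1,2), whose candidates are 1 or 3. If (1,2) = 1: that forces (2,2) = 3, (2,1) = 8, after which (2,3) would have to be in {4} for the 15 across but in {1,2,3,5,6,7} for the 8 down — contradiction. So (1,2) = 3.
Given what's placed, (1,1) must be 9 to fit the 14 across and 17 down.
(1,3) = 14 − 12 = 2 completes the 14 across.
(2,1) = 17 − 9 = 8 completes the 17 down.
(2,2) = 4 − 3 = 1 completes the 4 down.
(2,3) = 15 − 9 = 6 completes the 15 across.

8 1 6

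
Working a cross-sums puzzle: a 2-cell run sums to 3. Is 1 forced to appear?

Yes

The only way to make 3 from 2 distinct digits is {1,2}, which contains 1.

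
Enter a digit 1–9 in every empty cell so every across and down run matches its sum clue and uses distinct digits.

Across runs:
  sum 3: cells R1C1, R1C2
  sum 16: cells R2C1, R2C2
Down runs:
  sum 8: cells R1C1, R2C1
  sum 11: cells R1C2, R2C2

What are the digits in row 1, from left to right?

1, 2

3 in 2 cells must be {1,2}; 16 in 2 cells must be {7,9}.
The 3 across and the 11 down share only 2, so R1C2 = 2.
The 16 across and the 8 down share only 7, so R2C1 = 7.
R2C2 = 16 − 7 = 9 completes the 16 across.
R1C1 = 3 − 2 = 1 completes the 3 across.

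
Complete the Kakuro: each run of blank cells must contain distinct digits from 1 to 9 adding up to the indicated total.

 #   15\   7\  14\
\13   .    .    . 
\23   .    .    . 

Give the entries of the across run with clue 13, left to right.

7 1 5

23 in 3 cells must be {6,8,9}.
The 23 across and the 7 down share only 6, so R2C2 = 6.
R1C2 = 7 − 6 = 1 completes the 7 down.
Nothing is forced directly, so branch on R2C1, whose candidates are 8 or 9. If R2C1 = 9: then R1C1 would have to be in {3,4,5,7,8,9} for the 13 across but in {6} for the 15 down — contradiction. So R2C1 = 8.
R1C1 = 15 − 8 = 7 completes the 15 down.
R1C3 = 13 − 8 = 5 completes the 13 across.
R2C3 = 23 − 14 = 9 completes the 23 across.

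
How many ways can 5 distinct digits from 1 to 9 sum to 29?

8

5 distinct digits from 1–9 sum between 15 and 35.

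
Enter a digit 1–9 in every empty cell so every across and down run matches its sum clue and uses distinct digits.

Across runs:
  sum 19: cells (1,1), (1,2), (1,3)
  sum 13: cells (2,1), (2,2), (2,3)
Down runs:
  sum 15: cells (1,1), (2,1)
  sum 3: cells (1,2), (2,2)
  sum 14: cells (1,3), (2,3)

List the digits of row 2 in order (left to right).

7 1 5

3 in 2 cells must be {1,2}.
The 19 across and the 3 down share only 2, so (1,2) = 2.
(2,2) = 3 − 2 = 1 completes the 3 down.
Nothing is forced directly, so branch on (1,1), whose candidates are 8 or 9. If (1,1) = 9: that forces (1,3) = 8, after which (2,1) would have to be in {3,4,5,7,8,9} for the 13 across but in {6} for the 15 down — contradiction. So (1,1) = 8.
(1,3) = 19 − 10 = 9 completes the 19 across.
(2,1) = 15 − 8 = 7 completes the 15 down.
(2,3) = 13 − 8 = 5 completes the 13 across.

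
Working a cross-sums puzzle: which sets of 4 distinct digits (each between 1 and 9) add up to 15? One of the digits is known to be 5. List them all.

4 distinct digits from 1–9 sum between 10 and 30.
Keeping only sets containing 5.

{1,2,5,7}; {1,3,5,6}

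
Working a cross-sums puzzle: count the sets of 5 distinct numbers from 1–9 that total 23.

11

5 distinct digits from 1–9 sum between 15 and 35.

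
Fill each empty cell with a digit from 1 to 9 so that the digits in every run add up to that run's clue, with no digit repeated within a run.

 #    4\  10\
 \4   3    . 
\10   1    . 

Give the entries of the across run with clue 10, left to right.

1 9

4 in 2 cells must be {1,3}.
R1C2 = 4 − 3 = 1 completes the 4 across.
R2C2 = 10 − 1 = 9 completes the 10 across.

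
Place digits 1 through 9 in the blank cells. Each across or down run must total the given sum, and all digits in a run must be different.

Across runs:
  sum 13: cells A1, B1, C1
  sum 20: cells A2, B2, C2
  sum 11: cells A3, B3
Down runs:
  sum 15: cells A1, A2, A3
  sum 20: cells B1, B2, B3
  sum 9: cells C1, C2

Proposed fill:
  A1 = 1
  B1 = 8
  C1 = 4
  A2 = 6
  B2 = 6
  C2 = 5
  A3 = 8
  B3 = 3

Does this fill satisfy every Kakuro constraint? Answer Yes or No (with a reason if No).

No — the across run A2–C2 sums to 17, not 20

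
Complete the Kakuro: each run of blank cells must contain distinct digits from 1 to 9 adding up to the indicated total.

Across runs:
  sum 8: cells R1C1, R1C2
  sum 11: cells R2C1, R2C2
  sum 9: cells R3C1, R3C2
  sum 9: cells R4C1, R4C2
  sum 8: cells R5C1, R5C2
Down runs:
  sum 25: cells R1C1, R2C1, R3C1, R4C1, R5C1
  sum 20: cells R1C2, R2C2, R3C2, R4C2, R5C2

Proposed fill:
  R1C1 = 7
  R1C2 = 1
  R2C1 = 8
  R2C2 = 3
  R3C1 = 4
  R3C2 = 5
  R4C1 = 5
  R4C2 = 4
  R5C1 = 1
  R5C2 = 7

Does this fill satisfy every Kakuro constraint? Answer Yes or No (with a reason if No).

Across: 7+1=8; 8+3=11; 4+5=9; 5+4=9; 1+7=8. Down: 7+8+4+5+1=25; 1+3+5+4+7=20. No digit repeats within any run.

Yes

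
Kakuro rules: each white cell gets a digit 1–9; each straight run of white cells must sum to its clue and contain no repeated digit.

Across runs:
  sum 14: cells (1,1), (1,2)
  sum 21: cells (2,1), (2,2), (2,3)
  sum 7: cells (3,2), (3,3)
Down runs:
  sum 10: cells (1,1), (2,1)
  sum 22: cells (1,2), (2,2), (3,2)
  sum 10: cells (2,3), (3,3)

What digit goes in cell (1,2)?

Nothing is forced directly, so branch on (3,2), whose candidates are 5 or 6. If (3,2) = 6: that forces (1,2) = 9, (2,2) = 7, (3,3) = 1, after which (1,1) would have to be in {5} for the 14 across but in {1,2,3,4,6,7,8,9} for the 10 down — contradiction. So (3,2) = 5.
(3,3) = 7 − 5 = 2 completes the 7 across.
(2,3) = 10 − 2 = 8 completes the 10 down.
(2,2) = 9: the only remaining digit allowed by both the 21 across and the 22 down.
(1,2) = 22 − 14 = 8 completes the 22 down.
(2,1) = 21 − 17 = 4 completes the 21 across.
(1,1) = 14 − 8 = 6 completes the 14 across.

8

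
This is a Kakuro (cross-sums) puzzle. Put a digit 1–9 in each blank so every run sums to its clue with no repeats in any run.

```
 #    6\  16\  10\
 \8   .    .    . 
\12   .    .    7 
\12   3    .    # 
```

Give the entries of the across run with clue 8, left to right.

6 in 3 cells must be {1,2,3}.
R1C3 = 10 − 7 = 3 completes the 10 down.
R3C2 = 12 − 3 = 9 completes the 12 across.
R1C1 = 1: the only remaining digit allowed by both the 8 across and the 6 down.
R1C2 = 8 − 4 = 4 completes the 8 across.
R2C1 = 6 − 4 = 2 completes the 6 down.
R2C2 = 12 − 9 = 3 completes the 12 across.

1 4 3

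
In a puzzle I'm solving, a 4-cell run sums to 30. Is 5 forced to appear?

The only way to make 30 from 4 distinct digits is {6,7,8,9}, which does not contain 5.

No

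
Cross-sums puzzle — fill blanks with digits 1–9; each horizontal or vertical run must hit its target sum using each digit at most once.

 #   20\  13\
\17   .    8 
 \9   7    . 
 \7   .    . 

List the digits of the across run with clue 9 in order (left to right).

7, 2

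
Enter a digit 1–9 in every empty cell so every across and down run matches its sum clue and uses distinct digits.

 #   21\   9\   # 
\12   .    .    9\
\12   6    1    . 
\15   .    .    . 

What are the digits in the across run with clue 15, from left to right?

8, 3, 4

R2C3 = 12 − 7 = 5 completes the 12 across.
R3C3 = 9 − 5 = 4 completes the 9 down.
R3C1 = 8: the only remaining digit allowed by both the 15 across and the 21 down.
R3C2 = 15 − 12 = 3 completes the 15 across.
R1C1 = 21 − 14 = 7 completes the 21 down.
R1C2 = 12 − 7 = 5 completes the 12 across.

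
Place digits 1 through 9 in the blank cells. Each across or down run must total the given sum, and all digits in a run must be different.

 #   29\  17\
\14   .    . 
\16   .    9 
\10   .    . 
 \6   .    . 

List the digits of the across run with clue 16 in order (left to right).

7 9

16 in 2 cells must be {7,9}; 29 in 4 cells must be {5,7,8,9}.
R1C2 = 5: the only remaining digit allowed by both the 14 across and the 17 down.
R2C1 = 16 − 9 = 7 completes the 16 across.
Given what's placed, R4C1 must be 5 to fit the 6 across and 29 down.
R4C2 = 6 − 5 = 1 completes the 6 across.
R1C1 = 14 − 5 = 9 completes the 14 across.
R3C1 = 29 − 21 = 8 completes the 29 down.
R3C2 = 10 − 8 = 2 completes the 10 across.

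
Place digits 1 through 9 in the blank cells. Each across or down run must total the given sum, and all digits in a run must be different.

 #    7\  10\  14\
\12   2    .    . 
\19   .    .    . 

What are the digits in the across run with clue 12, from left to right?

2, 4, 6

R2C1 = 7 − 2 = 5 completes the 7 down.
Nothing is forced directly, so branch on R2C2, whose candidates are 6 or 8. If R2C2 = 8: then R1C2 would have to be in {1,3,4,6,7,9} for the 12 across but in {2} for the 10 down — contradiction. So R2C2 = 6.
R1C2 = 10 − 6 = 4 completes the 10 down.
R1C3 = 12 − 6 = 6 completes the 12 across.
R2C3 = 19 − 11 = 8 completes the 19 across.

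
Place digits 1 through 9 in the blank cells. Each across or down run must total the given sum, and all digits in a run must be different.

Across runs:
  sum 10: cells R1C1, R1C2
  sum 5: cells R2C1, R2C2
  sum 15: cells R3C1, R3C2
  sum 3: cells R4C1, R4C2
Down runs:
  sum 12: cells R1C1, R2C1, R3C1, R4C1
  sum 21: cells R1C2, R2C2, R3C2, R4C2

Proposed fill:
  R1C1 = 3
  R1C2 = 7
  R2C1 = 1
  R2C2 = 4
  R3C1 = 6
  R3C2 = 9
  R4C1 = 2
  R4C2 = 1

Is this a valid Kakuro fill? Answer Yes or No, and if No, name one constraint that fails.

Yes

Across: 3+7=10; 1+4=5; 6+9=15; 2+1=3. Down: 3+1+6+2=12; 7+4+9+1=21. No digit repeats within any run.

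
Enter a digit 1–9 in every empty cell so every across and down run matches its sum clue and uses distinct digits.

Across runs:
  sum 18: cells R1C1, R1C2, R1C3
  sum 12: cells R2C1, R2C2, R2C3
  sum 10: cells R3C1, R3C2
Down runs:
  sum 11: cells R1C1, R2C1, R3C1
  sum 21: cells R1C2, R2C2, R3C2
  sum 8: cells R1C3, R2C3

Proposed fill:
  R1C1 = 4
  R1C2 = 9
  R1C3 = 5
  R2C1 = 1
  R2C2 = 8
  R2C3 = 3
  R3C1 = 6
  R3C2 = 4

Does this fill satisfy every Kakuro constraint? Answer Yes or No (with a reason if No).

Across: 4+9+5=18; 1+8+3=12; 6+4=10. Down: 4+1+6=11; 9+8+4=21; 5+3=8. No digit repeats within any run.

Yes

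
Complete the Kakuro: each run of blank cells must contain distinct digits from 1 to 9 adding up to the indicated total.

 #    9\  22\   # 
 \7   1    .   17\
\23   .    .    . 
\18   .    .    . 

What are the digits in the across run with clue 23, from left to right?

23 in 3 cells must be {6,8,9}; 17 in 2 cells must be {8,9}.
R1C2 = 7 − 1 = 6 completes the 7 across.
R2C1 = 6: the only remaining digit allowed by both the 23 across and the 9 down.
R2C2 = 9: the only remaining digit allowed by both the 23 across and the 22 down.
R2C3 = 23 − 15 = 8 completes the 23 across.
R3C1 = 9 − 7 = 2 completes the 9 down.
R3C2 = 22 − 15 = 7 completes the 22 down.
R3C3 = 18 − 9 = 9 completes the 18 across.

6 9 8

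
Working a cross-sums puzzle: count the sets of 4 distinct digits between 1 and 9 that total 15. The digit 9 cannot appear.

5

4 distinct digits from 1–9 sum between 10 and 30.
Dropping sets that contain 9.
Enumerating: {1,2,4,8}, {1,2,5,7}, {1,3,4,7}, {1,3,5,6}, {2,3,4,6}.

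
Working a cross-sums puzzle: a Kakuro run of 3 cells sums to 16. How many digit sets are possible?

3 distinct digits from 1–9 sum between 6 and 24.

8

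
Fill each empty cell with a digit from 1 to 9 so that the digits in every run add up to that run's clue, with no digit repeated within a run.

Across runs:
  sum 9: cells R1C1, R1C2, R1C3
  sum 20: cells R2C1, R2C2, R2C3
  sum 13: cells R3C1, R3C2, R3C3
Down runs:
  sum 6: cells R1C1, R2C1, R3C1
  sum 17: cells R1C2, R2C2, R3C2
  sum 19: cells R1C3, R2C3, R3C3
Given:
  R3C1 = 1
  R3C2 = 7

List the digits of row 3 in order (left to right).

6 in 3 cells must be {1,2,3}.
R2C1 = 3: the only remaining digit allowed by both the 20 across and the 6 down.
R3C3 = 13 − 8 = 5 completes the 13 across.
R1C1 = 6 − 4 = 2 completes the 6 down.
R1C3 = 6: the only remaining digit allowed by both the 9 across and the 19 down.
R2C3 = 19 − 11 = 8 completes the 19 down.
R1C2 = 9 − 8 = 1 completes the 9 across.
R2C2 = 20 − 11 = 9 completes the 20 across.

1 7 5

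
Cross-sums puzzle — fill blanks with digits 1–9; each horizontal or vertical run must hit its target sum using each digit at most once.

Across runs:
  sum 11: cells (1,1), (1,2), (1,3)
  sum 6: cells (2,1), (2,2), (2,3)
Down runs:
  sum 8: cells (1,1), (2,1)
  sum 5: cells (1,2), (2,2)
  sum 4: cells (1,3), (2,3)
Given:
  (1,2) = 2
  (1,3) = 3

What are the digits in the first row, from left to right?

6 in 3 cells must be {1,2,3}; 4 in 2 cells must be {1,3}.
(1,1) = 11 − 5 = 6 completes the 11 across.
(2,1) = 8 − 6 = 2 completes the 8 down.
(2,2) = 5 − 2 = 3 completes the 5 down.
(2,3) = 6 − 5 = 1 completes the 6 across.

6 2 3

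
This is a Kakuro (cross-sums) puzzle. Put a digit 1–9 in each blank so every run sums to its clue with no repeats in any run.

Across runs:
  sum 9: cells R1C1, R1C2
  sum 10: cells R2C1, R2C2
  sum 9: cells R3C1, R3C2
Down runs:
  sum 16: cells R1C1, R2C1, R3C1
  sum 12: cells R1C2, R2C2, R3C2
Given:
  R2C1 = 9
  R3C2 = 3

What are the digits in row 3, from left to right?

R2C2 = 10 − 9 = 1 completes the 10 across.
R3C1 = 9 − 3 = 6 completes the 9 across.
R1C1 = 16 − 15 = 1 completes the 16 down.
R1C2 = 9 − 1 = 8 completes the 9 across.

6, 3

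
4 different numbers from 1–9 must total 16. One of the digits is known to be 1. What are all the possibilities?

{1,2,4,9}; {1,2,5,8}; {1,2,6,7}; {1,3,4,8}; {1,3,5,7}; {1,4,5,6}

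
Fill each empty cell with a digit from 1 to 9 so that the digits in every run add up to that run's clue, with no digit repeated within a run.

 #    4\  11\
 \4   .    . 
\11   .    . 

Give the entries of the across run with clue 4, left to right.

1, 3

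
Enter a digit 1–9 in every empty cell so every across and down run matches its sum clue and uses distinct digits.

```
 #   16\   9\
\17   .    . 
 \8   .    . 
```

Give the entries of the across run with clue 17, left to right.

9, 8

17 in 2 cells must be {8,9}; 16 in 2 cells must be {7,9}.
The 17 across and the 16 down share only 9, so R1C1 = 9.
R1C2 = 17 − 9 = 8 completes the 17 across.
R2C1 = 16 − 9 = 7 completes the 16 down.
R2C2 = 8 − 7 = 1 completes the 8 across.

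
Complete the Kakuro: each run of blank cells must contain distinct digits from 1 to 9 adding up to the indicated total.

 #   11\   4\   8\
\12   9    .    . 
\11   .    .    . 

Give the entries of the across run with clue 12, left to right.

4 in 2 cells must be {1,3}.
Given what's placed, R1C2 must be 1 to fit the 12 across and 4 down.
R1C3 = 12 − 10 = 2 completes the 12 across.
R2C1 = 11 − 9 = 2 completes the 11 down.
R2C2 = 4 − 1 = 3 completes the 4 down.
R2C3 = 11 − 5 = 6 completes the 11 across.

9 1 2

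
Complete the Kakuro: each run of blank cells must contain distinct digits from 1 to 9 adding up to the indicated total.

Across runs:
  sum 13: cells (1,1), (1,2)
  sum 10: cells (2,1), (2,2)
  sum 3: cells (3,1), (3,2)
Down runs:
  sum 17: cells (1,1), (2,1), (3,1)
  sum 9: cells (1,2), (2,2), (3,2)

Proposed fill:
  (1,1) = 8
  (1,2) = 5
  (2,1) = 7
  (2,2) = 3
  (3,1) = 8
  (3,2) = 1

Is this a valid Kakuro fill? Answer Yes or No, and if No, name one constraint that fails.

No — the down run (1,1)–(3,1) sums to 23, not 17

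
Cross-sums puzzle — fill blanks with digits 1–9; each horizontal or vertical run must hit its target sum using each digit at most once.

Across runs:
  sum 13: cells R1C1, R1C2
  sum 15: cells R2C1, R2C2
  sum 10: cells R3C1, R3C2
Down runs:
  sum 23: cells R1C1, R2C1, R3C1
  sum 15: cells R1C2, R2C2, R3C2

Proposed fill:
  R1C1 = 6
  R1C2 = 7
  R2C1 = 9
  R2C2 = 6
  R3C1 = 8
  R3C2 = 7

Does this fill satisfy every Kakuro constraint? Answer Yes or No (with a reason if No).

No — the across run R3C1–R3C2 sums to 15, not 10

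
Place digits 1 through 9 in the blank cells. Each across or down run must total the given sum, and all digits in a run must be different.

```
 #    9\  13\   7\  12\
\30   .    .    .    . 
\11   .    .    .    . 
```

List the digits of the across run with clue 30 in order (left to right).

7, 8, 6, 9

30 in 4 cells must be {6,7,8,9}; 11 in 4 cells must be {1,2,3,5}.
Only 6 fits R1C3 under both its across sum 30 and down sum 7.
The 11 across and the 13 down share only 5, so R2C2 = 5.
R2C3 = 7 − 6 = 1 completes the 7 down.
R2C4 = 3: the only remaining digit allowed by both the 11 across and the 12 down.
R1C2 = 13 − 5 = 8 completes the 13 down.
R1C4 = 12 − 3 = 9 completes the 12 down.
R2C1 = 11 − 9 = 2 completes the 11 across.
R1C1 = 30 − 23 = 7 completes the 30 across.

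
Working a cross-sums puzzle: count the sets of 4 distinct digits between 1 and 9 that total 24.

4 distinct digits from 1–9 sum between 10 and 30.

8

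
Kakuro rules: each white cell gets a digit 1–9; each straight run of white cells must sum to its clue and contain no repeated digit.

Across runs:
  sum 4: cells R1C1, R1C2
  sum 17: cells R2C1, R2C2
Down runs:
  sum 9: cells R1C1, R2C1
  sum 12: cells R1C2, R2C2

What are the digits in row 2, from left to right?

4 in 2 cells must be {1,3}; 17 in 2 cells must be {8,9}.
The 4 across and the 12 down share only 3, so R1C2 = 3.
The 17 across and the 9 down share only 8, so R2C1 = 8.
R2C2 = 17 − 8 = 9 completes the 17 across.
R1C1 = 4 − 3 = 1 completes the 4 across.

8 9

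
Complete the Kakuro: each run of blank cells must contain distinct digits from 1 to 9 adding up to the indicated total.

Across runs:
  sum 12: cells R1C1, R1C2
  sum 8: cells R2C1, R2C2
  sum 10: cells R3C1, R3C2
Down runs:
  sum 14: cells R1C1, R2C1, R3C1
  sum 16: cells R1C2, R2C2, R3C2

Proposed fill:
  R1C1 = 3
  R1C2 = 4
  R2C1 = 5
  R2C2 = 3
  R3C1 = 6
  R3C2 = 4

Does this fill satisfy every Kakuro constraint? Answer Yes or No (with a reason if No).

No — the down run R1C2–R3C2 sums to 11, not 16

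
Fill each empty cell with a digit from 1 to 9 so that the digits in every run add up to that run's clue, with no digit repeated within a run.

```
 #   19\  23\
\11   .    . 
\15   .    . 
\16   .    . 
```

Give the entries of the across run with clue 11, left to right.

16 in 2 cells must be {7,9}; 23 in 3 cells must be {6,8,9}.
The 16 across and the 23 down share only 9, so R3C2 = 9.
R3C1 = 16 − 9 = 7 completes the 16 across.
Nothing is forced directly, so branch on R1C2, whose candidates are 6 or 8. If R1C2 = 6: then R1C1 would have to be in {5} for the 11 across but in {3,4,8,9} for the 19 down — contradiction. So R1C2 = 8.
R1C1 = 11 − 8 = 3 completes the 11 across.
R2C1 = 19 − 10 = 9 completes the 19 down.
R2C2 = 15 − 9 = 6 completes the 15 across.

3 8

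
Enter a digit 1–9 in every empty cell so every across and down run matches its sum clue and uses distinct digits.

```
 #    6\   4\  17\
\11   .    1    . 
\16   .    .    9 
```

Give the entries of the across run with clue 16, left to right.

4 3 9

4 in 2 cells must be {1,3}; 17 in 2 cells must be {8,9}.
R1C3 = 17 − 9 = 8 completes the 17 down.
R2C2 = 4 − 1 = 3 completes the 4 down.
R1C1 = 11 − 9 = 2 completes the 11 across.
R2C1 = 16 − 12 = 4 completes the 16 across.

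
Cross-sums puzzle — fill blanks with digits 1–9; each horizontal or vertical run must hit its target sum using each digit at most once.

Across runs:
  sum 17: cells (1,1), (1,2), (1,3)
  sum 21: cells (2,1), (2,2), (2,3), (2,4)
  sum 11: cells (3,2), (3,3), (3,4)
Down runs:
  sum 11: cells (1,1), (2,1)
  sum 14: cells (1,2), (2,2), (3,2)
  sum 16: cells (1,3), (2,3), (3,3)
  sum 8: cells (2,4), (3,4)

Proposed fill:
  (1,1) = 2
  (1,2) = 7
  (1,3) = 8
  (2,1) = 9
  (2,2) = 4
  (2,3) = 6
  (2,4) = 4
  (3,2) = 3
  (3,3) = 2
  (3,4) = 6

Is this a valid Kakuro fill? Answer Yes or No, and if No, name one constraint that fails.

No — the down run (2,4)–(3,4) sums to 10, not 8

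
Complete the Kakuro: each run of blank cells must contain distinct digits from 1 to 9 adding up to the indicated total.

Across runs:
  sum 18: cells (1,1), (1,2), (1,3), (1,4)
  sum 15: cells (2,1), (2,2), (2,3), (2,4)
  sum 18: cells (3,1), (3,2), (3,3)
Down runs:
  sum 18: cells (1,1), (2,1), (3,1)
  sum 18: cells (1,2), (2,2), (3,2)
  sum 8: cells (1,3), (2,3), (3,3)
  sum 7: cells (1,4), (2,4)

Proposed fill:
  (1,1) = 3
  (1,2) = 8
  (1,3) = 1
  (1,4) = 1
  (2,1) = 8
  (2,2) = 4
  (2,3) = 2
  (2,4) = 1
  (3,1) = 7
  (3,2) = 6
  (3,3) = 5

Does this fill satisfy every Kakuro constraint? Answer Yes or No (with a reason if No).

No — the down run (1,4)–(2,4) sums to 2, not 7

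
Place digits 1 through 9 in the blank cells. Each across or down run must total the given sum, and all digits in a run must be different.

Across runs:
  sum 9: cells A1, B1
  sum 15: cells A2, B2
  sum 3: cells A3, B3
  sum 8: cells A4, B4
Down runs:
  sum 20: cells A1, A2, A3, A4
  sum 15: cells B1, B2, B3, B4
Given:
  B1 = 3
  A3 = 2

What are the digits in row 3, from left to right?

2 1

3 in 2 cells must be {1,2}.
A1 = 9 − 3 = 6 completes the 9 across.
B3 = 3 − 2 = 1 completes the 3 across.
Nothing is forced directly, so branch on A2, whose candidates are 7 or 8 or 9. If A2 = 7: then B2 would have to be in {8} for the 15 across but in {2,4,5,6,7,9} for the 15 down — contradiction. If A2 = 8: that forces B2 = 7, after which A4 would have to be in {1,2,3,5,6,7} for the 8 across but in {4} for the 20 down — contradiction. So A2 = 9.
B2 = 15 − 9 = 6 completes the 15 across.
A4 = 20 − 17 = 3 completes the 20 down.
B4 = 8 − 3 = 5 completes the 8 across.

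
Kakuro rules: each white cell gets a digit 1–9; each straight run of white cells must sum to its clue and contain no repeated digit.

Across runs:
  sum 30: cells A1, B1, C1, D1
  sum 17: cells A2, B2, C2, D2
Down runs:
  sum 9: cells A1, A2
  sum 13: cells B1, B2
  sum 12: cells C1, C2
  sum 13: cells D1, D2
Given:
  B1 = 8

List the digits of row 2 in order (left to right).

30 in 4 cells must be {6,7,8,9}.
B2 = 13 − 8 = 5 completes the 13 down.
No cell is forced outright now. C1 can only be 7 or 9 (the digits allowed by both its 30 across and its 12 down). If C1 = 7: that forces A1 = 6, D1 = 9, A2 = 3, after which C2 would have to be in {1,2,7,8} for the 17 across but in {5} for the 12 down — contradiction. So C1 = 9.
C2 = 12 − 9 = 3 completes the 12 down.
No cell is forced outright now. D2 can only be 7 or 8 (the digits allowed by both its 17 across and its 13 down). If D2 = 8: then D1 would have to be in {6,7} for the 30 across but in {5} for the 13 down — contradiction. So D2 = 7.
D1 = 13 − 7 = 6 completes the 13 down.
A2 = 17 − 15 = 2 completes the 17 across.
A1 = 30 − 23 = 7 completes the 30 across.

2 5 3 7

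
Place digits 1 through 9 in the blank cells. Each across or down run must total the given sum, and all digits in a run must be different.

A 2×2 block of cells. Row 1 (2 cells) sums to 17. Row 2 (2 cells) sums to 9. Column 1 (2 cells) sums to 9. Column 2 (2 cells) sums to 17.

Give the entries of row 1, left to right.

8 9

17 in 2 cells must be {8,9}.
The 17 across and the 9 down share only 8, so (1,1) = 8.
(1,2) = 17 − 8 = 9 completes the 17 across.
(2,1) = 9 − 8 = 1 completes the 9 down.
(2,2) = 9 − 1 = 8 completes the 9 across.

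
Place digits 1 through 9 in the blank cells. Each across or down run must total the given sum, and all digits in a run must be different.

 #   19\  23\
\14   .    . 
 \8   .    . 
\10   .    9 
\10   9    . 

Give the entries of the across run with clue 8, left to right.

3 5

R3C1 = 10 − 9 = 1 completes the 10 across.
R4C2 = 10 − 9 = 1 completes the 10 across.
No cell is forced outright now. R1C1 can only be 5 or 6 (the digits allowed by both its 14 across and its 19 down). If R1C1 = 5: then R1C2 would have to be in {9} for the 14 across but in {5,6,7,8} for the 23 down — contradiction. So R1C1 = 6.
R1C2 = 14 − 6 = 8 completes the 14 across.
R2C1 = 19 − 16 = 3 completes the 19 down.
R2C2 = 8 − 3 = 5 completes the 8 across.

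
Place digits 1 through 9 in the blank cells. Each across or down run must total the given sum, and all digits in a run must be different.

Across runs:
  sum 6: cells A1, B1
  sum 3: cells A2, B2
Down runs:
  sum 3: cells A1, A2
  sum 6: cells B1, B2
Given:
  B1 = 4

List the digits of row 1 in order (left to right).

2 4

3 in 2 cells must be {1,2}.
A1 = 6 − 4 = 2 completes the 6 across.
A2 = 3 − 2 = 1 completes the 3 down.
B2 = 3 − 1 = 2 completes the 3 across.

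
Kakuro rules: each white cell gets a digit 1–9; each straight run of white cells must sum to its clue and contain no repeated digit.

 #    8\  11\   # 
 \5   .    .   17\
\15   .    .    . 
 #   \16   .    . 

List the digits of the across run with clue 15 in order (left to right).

6 1 8

16 in 2 cells must be {7,9}; 17 in 2 cells must be {8,9}.
The 16 across and the 11 down share only 7, so R3C2 = 7.
R3C3 = 16 − 7 = 9 completes the 16 across.
R2C3 = 17 − 9 = 8 completes the 17 down.
No cell is forced outright now. R1C2 can only be 1 or 3 (the digits allowed by both its 5 across and its 11 down). If R1C2 = 1: then R1C1 would have to be in {4} for the 5 across but in {1,2,3,5,6,7} for the 8 down — contradiction. So R1C2 = 3.
R1C1 = 5 − 3 = 2 completes the 5 across.
R2C1 = 8 − 2 = 6 completes the 8 down.
R2C2 = 15 − 14 = 1 completes the 15 across.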